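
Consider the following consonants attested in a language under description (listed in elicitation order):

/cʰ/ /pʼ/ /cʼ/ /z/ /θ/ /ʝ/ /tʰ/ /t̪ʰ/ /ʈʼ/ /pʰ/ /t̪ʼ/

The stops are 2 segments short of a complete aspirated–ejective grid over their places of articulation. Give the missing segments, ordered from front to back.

/tʼ/, /ʈʰ/

Aspirated: /pʰ/ (bilabial), /t̪ʰ/ (dental), /tʰ/ (alveolar), /cʰ/ (palatal).
Ejective: /pʼ/ (bilabial), /t̪ʼ/ (dental), /ʈʼ/ (retroflex), /cʼ/ (palatal).
Gaps, from front to back: alveolar lacks ejective (/tʼ/); retroflex lacks aspirated (/ʈʰ/).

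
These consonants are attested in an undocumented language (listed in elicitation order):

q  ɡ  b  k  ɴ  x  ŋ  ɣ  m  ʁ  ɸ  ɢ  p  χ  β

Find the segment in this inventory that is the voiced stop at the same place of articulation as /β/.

/b/

/β/ is a voiced bilabial fricative.
The voiced stop at the same place is a voiced bilabial stop — in this inventory, /b/.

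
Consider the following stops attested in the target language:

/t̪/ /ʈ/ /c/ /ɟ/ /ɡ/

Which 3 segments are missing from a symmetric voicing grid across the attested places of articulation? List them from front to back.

dental: voiceless /t̪/, voiced —.
retroflex: voiceless /ʈ/, voiced —.
palatal: voiceless /c/, voiced /ɟ/.
velar: voiceless —, voiced /ɡ/.
Gaps, from front to back: dental lacks voiced (/d̪/); retroflex lacks voiced (/ɖ/); velar lacks voiceless (/k/).

/d̪/, /ɖ/, /k/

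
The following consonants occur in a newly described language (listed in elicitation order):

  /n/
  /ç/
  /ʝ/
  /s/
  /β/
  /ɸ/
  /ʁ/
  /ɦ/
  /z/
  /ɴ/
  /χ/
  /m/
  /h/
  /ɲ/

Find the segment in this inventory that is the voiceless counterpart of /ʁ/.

/χ/

/ʁ/ is a voiced uvular fricative.
The voiceless counterpart is a voiceless uvular fricative — in this inventory, /χ/.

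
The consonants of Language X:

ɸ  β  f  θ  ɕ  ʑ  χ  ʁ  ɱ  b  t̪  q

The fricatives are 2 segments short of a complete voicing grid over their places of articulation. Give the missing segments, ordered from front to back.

/v/, /ð/

place of articulation  voiceless  voiced  
bilabial          ɸ         β       
labiodental       f         —       
dental            θ         —       
alveolo-palatal   ɕ         ʑ       
uvular            χ         ʁ       
Gaps, from front to back: labiodental lacks voiced (/v/); dental lacks voiced (/ð/).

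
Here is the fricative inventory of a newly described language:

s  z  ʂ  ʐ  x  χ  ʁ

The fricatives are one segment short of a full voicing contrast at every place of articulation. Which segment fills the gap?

alveolar: voiceless /s/, voiced /z/.
retroflex: voiceless /ʂ/, voiced /ʐ/.
velar: voiceless /x/, voiced —.
uvular: voiceless /χ/, voiced /ʁ/.
The velar row has no voiced member, so the gap is the voiced velar fricative /ɣ/.

/ɣ/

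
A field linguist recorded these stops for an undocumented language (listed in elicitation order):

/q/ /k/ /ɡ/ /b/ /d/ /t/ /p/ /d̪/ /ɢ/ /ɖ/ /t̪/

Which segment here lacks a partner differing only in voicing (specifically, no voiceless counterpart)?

/ɖ/

Bilabial: /p/ ~ /b/
Dental: /t̪/ ~ /d̪/
Alveolar: /t/ ~ /d/
Velar: /k/ ~ /ɡ/
Uvular: /q/ ~ /ɢ/
Retroflex: only /ɖ/ (voiced); no voiceless partner.
So /ɖ/ is the unpaired segment.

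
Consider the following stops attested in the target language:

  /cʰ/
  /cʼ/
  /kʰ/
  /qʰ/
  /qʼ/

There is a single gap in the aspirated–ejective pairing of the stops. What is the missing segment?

/kʼ/

place of articulation  aspirated  ejective
palatal           cʰ        cʼ      
velar             kʰ        —       
uvular            qʰ        qʼ      
The velar row has no ejective member, so the gap is the ejective velar stop /kʼ/.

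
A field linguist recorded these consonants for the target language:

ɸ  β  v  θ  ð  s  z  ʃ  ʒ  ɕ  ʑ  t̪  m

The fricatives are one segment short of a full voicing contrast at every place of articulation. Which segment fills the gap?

/f/

bilabial: voiceless /ɸ/, voiced /β/.
labiodental: voiceless —, voiced /v/.
dental: voiceless /θ/, voiced /ð/.
alveolar: voiceless /s/, voiced /z/.
postalveolar: voiceless /ʃ/, voiced /ʒ/.
alveolo-palatal: voiceless /ɕ/, voiced /ʑ/.
The labiodental row has no voiceless member, so the gap is the voiceless labiodental fricative /f/.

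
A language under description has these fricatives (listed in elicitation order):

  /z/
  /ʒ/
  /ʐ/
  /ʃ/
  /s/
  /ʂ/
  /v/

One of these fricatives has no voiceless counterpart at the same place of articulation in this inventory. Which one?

/v/

Alveolar: /s/ ~ /z/
Postalveolar: /ʃ/ ~ /ʒ/
Retroflex: /ʂ/ ~ /ʐ/
Labiodental: only /v/ (voiced); no voiceless partner.
So /v/ is the unpaired segment.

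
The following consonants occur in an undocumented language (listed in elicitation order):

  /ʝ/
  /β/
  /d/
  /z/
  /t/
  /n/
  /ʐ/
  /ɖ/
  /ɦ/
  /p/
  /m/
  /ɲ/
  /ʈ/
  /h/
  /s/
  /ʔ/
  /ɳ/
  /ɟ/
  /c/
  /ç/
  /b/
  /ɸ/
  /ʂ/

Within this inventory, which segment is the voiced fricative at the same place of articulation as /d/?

/z/

/d/ is a voiced alveolar stop.
The voiced fricative at the same place is a voiced alveolar fricative — in this inventory, /z/.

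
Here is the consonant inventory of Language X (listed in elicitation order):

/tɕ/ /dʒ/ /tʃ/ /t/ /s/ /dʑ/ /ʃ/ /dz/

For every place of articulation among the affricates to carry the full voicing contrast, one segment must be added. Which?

alveolar: voiceless —, voiced /dz/.
postalveolar: voiceless /tʃ/, voiced /dʒ/.
alveolo-palatal: voiceless /tɕ/, voiced /dʑ/.
The alveolar row has no voiceless member, so the gap is the voiceless alveolar affricate /ts/.

/ts/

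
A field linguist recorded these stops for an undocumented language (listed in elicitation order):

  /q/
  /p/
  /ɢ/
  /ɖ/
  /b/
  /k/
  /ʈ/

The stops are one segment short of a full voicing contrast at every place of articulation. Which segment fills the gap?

/ɡ/

place of articulation  voiceless  voiced  
bilabial          p         b       
retroflex         ʈ         ɖ       
velar             k         —       
uvular            q         ɢ       
The velar row has no voiced member, so the gap is the voiced velar stop /ɡ/.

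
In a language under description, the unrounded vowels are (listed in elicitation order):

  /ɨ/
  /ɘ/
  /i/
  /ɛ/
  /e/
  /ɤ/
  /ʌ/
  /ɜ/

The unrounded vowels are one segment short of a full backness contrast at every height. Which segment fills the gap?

/ɯ/

Front: /i/ (high), /e/ (high-mid), /ɛ/ (low-mid).
Central: /ɨ/ (high), /ɘ/ (high-mid), /ɜ/ (low-mid).
Back: /ɤ/ (high-mid), /ʌ/ (low-mid).
The high row has no back member, so the gap is the high back unrounded vowel /ɯ/.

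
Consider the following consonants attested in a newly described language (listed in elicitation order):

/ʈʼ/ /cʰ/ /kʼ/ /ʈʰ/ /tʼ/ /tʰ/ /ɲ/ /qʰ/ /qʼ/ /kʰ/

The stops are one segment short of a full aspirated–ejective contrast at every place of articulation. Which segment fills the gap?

/cʼ/

Aspirated: /tʰ/ (alveolar), /ʈʰ/ (retroflex), /cʰ/ (palatal), /kʰ/ (velar), /qʰ/ (uvular).
Ejective: /tʼ/ (alveolar), /ʈʼ/ (retroflex), /kʼ/ (velar), /qʼ/ (uvular).
The palatal row has no ejective member, so the gap is the ejective palatal stop /cʼ/.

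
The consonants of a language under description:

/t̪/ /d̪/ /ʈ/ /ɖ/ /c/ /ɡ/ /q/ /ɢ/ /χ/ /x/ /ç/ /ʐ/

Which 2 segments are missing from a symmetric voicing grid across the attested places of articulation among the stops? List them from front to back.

/ɟ/, /k/

Voiceless: /t̪/ (dental), /ʈ/ (retroflex), /c/ (palatal), /q/ (uvular).
Voiced: /d̪/ (dental), /ɖ/ (retroflex), /ɡ/ (velar), /ɢ/ (uvular).
Gaps, from front to back: palatal lacks voiced (/ɟ/); velar lacks voiceless (/k/).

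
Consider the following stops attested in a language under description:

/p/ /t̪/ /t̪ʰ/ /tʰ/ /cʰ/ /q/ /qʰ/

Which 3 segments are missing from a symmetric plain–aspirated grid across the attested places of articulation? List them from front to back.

Plain: /p/ (bilabial), /t̪/ (dental), /q/ (uvular).
Aspirated: /t̪ʰ/ (dental), /tʰ/ (alveolar), /cʰ/ (palatal), /qʰ/ (uvular).
Gaps, from front to back: bilabial lacks aspirated (/pʰ/); alveolar lacks plain (/t/); palatal lacks plain (/c/).

/pʰ/, /t/, /c/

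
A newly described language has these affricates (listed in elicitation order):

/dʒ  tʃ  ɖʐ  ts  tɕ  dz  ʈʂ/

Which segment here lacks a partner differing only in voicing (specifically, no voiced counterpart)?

/tɕ/

Alveolar: /ts/ ~ /dz/
Postalveolar: /tʃ/ ~ /dʒ/
Retroflex: /ʈʂ/ ~ /ɖʐ/
Alveolo-palatal: only /tɕ/ (voiceless); no voiced partner.
So /tɕ/ is the unpaired segment.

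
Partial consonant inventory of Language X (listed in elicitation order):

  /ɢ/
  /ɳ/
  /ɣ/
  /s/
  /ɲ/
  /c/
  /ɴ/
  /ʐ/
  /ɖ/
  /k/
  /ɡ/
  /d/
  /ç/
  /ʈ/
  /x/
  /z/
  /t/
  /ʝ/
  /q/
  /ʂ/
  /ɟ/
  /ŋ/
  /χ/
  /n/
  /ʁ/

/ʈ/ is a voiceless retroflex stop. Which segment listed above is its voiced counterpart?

The voiced counterpart is a voiced retroflex stop — in this inventory, /ɖ/.

/ɖ/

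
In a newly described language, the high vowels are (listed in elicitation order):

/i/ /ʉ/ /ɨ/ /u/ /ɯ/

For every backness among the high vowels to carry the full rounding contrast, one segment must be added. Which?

Unrounded: /i/ (front), /ɨ/ (central), /ɯ/ (back).
Rounded: /ʉ/ (central), /u/ (back).
The front row has no rounded member, so the gap is the front rounded vowel /y/.

/y/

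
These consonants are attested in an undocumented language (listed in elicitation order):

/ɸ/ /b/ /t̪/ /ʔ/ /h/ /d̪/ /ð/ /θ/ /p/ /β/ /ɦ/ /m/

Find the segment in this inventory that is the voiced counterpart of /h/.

/ɦ/

/h/ is a voiceless glottal fricative.
The voiced counterpart is a voiced glottal fricative — in this inventory, /ɦ/.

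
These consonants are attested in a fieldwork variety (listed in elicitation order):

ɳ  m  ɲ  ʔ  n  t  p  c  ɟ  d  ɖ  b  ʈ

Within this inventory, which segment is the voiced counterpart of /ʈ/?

/ɖ/

/ʈ/ is a voiceless retroflex stop.
The voiced counterpart is a voiced retroflex stop — in this inventory, /ɖ/.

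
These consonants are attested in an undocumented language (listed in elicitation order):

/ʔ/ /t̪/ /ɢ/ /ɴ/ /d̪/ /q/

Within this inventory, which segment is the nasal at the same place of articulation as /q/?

/q/ is a voiceless uvular stop.
The nasal at the same place is an uvular nasal — in this inventory, /ɴ/.

/ɴ/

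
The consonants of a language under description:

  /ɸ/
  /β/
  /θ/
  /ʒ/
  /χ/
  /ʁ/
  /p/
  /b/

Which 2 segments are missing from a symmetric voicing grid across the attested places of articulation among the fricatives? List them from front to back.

/ð/, /ʃ/

Voiceless: /ɸ/ (bilabial), /θ/ (dental), /χ/ (uvular).
Voiced: /β/ (bilabial), /ʒ/ (postalveolar), /ʁ/ (uvular).
Gaps, from front to back: dental lacks voiced (/ð/); postalveolar lacks voiceless (/ʃ/).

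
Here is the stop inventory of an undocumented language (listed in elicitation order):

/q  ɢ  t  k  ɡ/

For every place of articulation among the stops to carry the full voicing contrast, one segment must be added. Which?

alveolar: voiceless /t/, voiced —.
velar: voiceless /k/, voiced /ɡ/.
uvular: voiceless /q/, voiced /ɢ/.
The alveolar row has no voiced member, so the gap is the voiced alveolar stop /d/.

/d/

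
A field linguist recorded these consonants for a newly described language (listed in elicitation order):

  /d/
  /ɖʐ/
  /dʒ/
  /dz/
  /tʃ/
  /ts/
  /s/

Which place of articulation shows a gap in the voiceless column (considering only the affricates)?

place of articulation  voiceless  voiced  
alveolar          ts        dz      
postalveolar      tʃ        dʒ      
retroflex         —         ɖʐ      
Every place of articulation has a voiceless member except retroflex, where /ʈʂ/ would be expected.

retroflex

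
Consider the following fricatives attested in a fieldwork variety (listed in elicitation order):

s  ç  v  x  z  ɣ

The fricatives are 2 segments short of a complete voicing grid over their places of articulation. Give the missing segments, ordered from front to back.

labiodental: voiceless —, voiced /v/.
alveolar: voiceless /s/, voiced /z/.
palatal: voiceless /ç/, voiced —.
velar: voiceless /x/, voiced /ɣ/.
Gaps, from front to back: labiodental lacks voiceless (/f/); palatal lacks voiced (/ʝ/).

/f/, /ʝ/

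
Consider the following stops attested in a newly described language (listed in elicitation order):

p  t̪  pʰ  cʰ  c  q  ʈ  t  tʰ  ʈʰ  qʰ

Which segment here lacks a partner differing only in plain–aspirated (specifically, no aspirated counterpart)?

/t̪/

Bilabial: /p/ ~ /pʰ/
Alveolar: /t/ ~ /tʰ/
Retroflex: /ʈ/ ~ /ʈʰ/
Palatal: /c/ ~ /cʰ/
Uvular: /q/ ~ /qʰ/
Dental: only /t̪/ (plain); no aspirated partner.
So /t̪/ is the unpaired segment.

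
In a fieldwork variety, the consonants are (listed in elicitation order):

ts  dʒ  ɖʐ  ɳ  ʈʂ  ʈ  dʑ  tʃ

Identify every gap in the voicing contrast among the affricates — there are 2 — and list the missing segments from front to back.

Voiceless: /ts/ (alveolar), /tʃ/ (postalveolar), /ʈʂ/ (retroflex).
Voiced: /dʒ/ (postalveolar), /ɖʐ/ (retroflex), /dʑ/ (alveolo-palatal).
Gaps, from front to back: alveolar lacks voiced (/dz/); alveolo-palatal lacks voiceless (/tɕ/).

/dz/, /tɕ/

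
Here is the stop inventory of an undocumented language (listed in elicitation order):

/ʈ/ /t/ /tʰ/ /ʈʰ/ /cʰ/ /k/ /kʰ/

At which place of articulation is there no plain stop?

palatal

alveolar: plain /t/, aspirated /tʰ/.
retroflex: plain /ʈ/, aspirated /ʈʰ/.
palatal: plain —, aspirated /cʰ/.
velar: plain /k/, aspirated /kʰ/.
Every place of articulation has a plain member except palatal, where /c/ would be expected.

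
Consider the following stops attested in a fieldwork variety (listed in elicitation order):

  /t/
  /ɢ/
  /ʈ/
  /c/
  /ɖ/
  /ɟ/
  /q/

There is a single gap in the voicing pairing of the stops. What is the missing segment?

/d/

alveolar: voiceless /t/, voiced —.
retroflex: voiceless /ʈ/, voiced /ɖ/.
palatal: voiceless /c/, voiced /ɟ/.
uvular: voiceless /q/, voiced /ɢ/.
The alveolar row has no voiced member, so the gap is the voiced alveolar stop /d/.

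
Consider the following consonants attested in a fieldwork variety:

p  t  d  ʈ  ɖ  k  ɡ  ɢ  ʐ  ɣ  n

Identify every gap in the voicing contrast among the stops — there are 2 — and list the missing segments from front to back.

place of articulation  voiceless  voiced  
bilabial          p         —       
alveolar          t         d       
retroflex         ʈ         ɖ       
velar             k         ɡ       
uvular            —         ɢ       
Gaps, from front to back: bilabial lacks voiced (/b/); uvular lacks voiceless (/q/).

/b/, /q/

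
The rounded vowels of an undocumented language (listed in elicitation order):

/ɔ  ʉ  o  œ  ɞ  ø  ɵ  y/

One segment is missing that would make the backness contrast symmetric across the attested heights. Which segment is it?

height            front     central   back    
high              y         ʉ         —       
high-mid          ø         ɵ         o       
low-mid           œ         ɞ         ɔ       
The high row has no back member, so the gap is the high back rounded vowel /u/.

/u/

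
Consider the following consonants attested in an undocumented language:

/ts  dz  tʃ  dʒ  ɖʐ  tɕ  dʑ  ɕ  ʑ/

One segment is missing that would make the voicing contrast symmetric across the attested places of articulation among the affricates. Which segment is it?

alveolar: voiceless /ts/, voiced /dz/.
postalveolar: voiceless /tʃ/, voiced /dʒ/.
retroflex: voiceless —, voiced /ɖʐ/.
alveolo-palatal: voiceless /tɕ/, voiced /dʑ/.
The retroflex row has no voiceless member, so the gap is the voiceless retroflex affricate /ʈʂ/.

/ʈʂ/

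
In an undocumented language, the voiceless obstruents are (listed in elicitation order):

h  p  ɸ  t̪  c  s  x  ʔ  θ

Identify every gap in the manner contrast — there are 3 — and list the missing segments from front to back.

place of articulation  stop      fricative
bilabial          p         ɸ       
dental            t̪        θ       
alveolar          —         s       
palatal           c         —       
velar             —         x       
glottal           ʔ         h       
Gaps, from front to back: alveolar lacks stop (/t/); palatal lacks fricative (/ç/); velar lacks stop (/k/).

/t/, /ç/, /k/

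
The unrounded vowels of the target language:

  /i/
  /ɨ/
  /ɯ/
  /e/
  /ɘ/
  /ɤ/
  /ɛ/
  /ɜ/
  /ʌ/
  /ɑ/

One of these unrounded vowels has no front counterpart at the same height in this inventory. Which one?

/ɑ/

High: /i/ ~ /ɨ/ ~ /ɯ/
High-mid: /e/ ~ /ɘ/ ~ /ɤ/
Low-mid: /ɛ/ ~ /ɜ/ ~ /ʌ/
Low: only /ɑ/ (back); no front partner.
So /ɑ/ is the unpaired segment.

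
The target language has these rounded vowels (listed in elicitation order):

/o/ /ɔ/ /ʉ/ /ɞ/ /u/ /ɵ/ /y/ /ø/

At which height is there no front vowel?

low-mid

Front: /y/ (high), /ø/ (high-mid).
Central: /ʉ/ (high), /ɵ/ (high-mid), /ɞ/ (low-mid).
Back: /u/ (high), /o/ (high-mid), /ɔ/ (low-mid).
Every height has a front member except low-mid, where /œ/ would be expected.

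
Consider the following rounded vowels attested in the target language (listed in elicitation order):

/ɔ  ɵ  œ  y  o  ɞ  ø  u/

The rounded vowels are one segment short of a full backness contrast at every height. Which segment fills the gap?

/ʉ/

high: front /y/, central —, back /u/.
high-mid: front /ø/, central /ɵ/, back /o/.
low-mid: front /œ/, central /ɞ/, back /ɔ/.
The high row has no central member, so the gap is the high central rounded vowel /ʉ/.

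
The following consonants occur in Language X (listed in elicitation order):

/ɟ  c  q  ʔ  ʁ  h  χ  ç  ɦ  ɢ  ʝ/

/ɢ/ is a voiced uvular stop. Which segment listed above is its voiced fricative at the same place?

/ʁ/

The voiced fricative at the same place is a voiced uvular fricative — in this inventory, /ʁ/.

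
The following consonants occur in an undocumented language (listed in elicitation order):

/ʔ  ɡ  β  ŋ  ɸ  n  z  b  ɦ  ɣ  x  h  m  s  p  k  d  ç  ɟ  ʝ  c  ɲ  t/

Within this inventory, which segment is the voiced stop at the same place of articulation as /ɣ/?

/ɡ/

/ɣ/ is a voiced velar fricative.
The voiced stop at the same place is a voiced velar stop — in this inventory, /ɡ/.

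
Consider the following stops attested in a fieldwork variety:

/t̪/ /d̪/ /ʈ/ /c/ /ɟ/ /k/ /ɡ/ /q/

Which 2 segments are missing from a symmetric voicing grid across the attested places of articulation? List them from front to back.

place of articulation  voiceless  voiced  
dental            t̪        d̪      
retroflex         ʈ         —       
palatal           c         ɟ       
velar             k         ɡ       
uvular            q         —       
Gaps, from front to back: retroflex lacks voiced (/ɖ/); uvular lacks voiced (/ɢ/).

/ɖ/, /ɢ/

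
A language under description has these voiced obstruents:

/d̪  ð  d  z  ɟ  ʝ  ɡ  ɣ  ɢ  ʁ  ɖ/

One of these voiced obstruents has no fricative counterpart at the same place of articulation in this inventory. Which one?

Dental: /d̪/ ~ /ð/
Alveolar: /d/ ~ /z/
Palatal: /ɟ/ ~ /ʝ/
Velar: /ɡ/ ~ /ɣ/
Uvular: /ɢ/ ~ /ʁ/
Retroflex: only /ɖ/ (stop); no fricative partner.
So /ɖ/ is the unpaired segment.

/ɖ/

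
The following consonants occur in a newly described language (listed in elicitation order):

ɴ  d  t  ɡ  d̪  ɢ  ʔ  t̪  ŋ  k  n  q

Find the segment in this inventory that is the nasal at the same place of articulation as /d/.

/d/ is a voiced alveolar stop.
The nasal at the same place is an alveolar nasal — in this inventory, /n/.

/n/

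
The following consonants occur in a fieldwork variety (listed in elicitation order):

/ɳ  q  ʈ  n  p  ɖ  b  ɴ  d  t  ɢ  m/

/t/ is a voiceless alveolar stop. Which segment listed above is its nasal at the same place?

/n/

The nasal at the same place is an alveolar nasal — in this inventory, /n/.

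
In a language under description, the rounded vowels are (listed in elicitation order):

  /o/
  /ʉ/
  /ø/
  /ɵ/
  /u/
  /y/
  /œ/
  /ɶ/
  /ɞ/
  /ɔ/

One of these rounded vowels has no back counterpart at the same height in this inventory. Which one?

/ɶ/

High: /y/ ~ /ʉ/ ~ /u/
High-mid: /ø/ ~ /ɵ/ ~ /o/
Low-mid: /œ/ ~ /ɞ/ ~ /ɔ/
Low: only /ɶ/ (front); no back partner.
So /ɶ/ is the unpaired segment.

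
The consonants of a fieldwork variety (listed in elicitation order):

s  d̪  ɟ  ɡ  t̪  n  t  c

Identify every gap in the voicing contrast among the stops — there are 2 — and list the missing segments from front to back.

/d/, /k/

place of articulation  voiceless  voiced  
dental            t̪        d̪      
alveolar          t         —       
palatal           c         ɟ       
velar             —         ɡ       
Gaps, from front to back: alveolar lacks voiced (/d/); velar lacks voiceless (/k/).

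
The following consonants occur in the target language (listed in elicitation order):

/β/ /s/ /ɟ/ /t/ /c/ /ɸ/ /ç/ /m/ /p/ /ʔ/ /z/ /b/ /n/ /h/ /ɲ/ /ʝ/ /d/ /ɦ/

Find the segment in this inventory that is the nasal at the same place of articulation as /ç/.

/ɲ/

/ç/ is a voiceless palatal fricative.
The nasal at the same place is a palatal nasal — in this inventory, /ɲ/.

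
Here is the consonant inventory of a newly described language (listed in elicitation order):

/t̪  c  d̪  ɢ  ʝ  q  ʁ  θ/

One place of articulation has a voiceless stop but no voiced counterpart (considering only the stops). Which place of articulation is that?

place of articulation  voiceless  voiced  
dental            t̪        d̪      
palatal           c         —       
uvular            q         ɢ       
Every place of articulation has a voiced member except palatal, where /ɟ/ would be expected.

palatal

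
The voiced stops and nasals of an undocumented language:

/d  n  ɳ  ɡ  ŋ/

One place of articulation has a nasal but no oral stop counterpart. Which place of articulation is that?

Oral stop: /d/ (alveolar), /ɡ/ (velar).
Nasal: /n/ (alveolar), /ɳ/ (retroflex), /ŋ/ (velar).
Every place of articulation has an oral stop member except retroflex, where /ɖ/ would be expected.

retroflex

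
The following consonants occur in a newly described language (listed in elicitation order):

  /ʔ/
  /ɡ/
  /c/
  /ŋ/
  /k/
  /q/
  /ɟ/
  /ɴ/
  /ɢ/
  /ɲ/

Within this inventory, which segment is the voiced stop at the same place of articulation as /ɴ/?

/ɢ/

/ɴ/ is an uvular nasal.
The voiced stop at the same place is a voiced uvular stop — in this inventory, /ɢ/.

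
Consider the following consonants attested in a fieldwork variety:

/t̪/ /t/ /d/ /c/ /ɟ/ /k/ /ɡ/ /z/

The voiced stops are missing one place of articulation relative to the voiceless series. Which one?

dental

Voiceless: /t̪/ (dental), /t/ (alveolar), /c/ (palatal), /k/ (velar).
Voiced: /d/ (alveolar), /ɟ/ (palatal), /ɡ/ (velar).
Every place of articulation has a voiced member except dental, where /d̪/ would be expected.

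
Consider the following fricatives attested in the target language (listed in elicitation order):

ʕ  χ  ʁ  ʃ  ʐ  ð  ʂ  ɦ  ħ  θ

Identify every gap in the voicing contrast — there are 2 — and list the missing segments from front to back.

dental: voiceless /θ/, voiced /ð/.
postalveolar: voiceless /ʃ/, voiced —.
retroflex: voiceless /ʂ/, voiced /ʐ/.
uvular: voiceless /χ/, voiced /ʁ/.
pharyngeal: voiceless /ħ/, voiced /ʕ/.
glottal: voiceless —, voiced /ɦ/.
Gaps, from front to back: postalveolar lacks voiced (/ʒ/); glottal lacks voiceless (/h/).

/ʒ/, /h/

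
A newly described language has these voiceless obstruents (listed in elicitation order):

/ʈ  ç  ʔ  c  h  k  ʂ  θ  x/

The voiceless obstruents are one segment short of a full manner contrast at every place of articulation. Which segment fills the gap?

dental: stop —, fricative /θ/.
retroflex: stop /ʈ/, fricative /ʂ/.
palatal: stop /c/, fricative /ç/.
velar: stop /k/, fricative /x/.
glottal: stop /ʔ/, fricative /h/.
The dental row has no stop member, so the gap is the dental stop /t̪/.

/t̪/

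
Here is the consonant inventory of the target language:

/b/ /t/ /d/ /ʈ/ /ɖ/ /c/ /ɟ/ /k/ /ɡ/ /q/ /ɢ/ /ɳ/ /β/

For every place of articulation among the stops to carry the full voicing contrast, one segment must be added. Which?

bilabial: voiceless —, voiced /b/.
alveolar: voiceless /t/, voiced /d/.
retroflex: voiceless /ʈ/, voiced /ɖ/.
palatal: voiceless /c/, voiced /ɟ/.
velar: voiceless /k/, voiced /ɡ/.
uvular: voiceless /q/, voiced /ɢ/.
The bilabial row has no voiceless member, so the gap is the voiceless bilabial stop /p/.

/p/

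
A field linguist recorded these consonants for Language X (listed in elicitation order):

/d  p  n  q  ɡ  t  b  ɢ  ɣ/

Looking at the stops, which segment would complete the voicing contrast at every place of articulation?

bilabial: voiceless /p/, voiced /b/.
alveolar: voiceless /t/, voiced /d/.
velar: voiceless —, voiced /ɡ/.
uvular: voiceless /q/, voiced /ɢ/.
The velar row has no voiceless member, so the gap is the voiceless velar stop /k/.

/k/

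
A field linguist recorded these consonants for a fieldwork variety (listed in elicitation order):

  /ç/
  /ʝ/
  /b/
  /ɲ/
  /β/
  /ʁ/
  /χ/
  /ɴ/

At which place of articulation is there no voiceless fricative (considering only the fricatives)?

bilabial

place of articulation  voiceless  voiced  
bilabial          —         β       
palatal           ç         ʝ       
uvular            χ         ʁ       
Every place of articulation has a voiceless member except bilabial, where /ɸ/ would be expected.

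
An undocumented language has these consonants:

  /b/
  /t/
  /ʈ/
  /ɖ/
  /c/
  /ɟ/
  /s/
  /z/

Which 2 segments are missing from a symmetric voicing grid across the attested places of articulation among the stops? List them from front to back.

place of articulation  voiceless  voiced  
bilabial          —         b       
alveolar          t         —       
retroflex         ʈ         ɖ       
palatal           c         ɟ       
Gaps, from front to back: bilabial lacks voiceless (/p/); alveolar lacks voiced (/d/).

/p/, /d/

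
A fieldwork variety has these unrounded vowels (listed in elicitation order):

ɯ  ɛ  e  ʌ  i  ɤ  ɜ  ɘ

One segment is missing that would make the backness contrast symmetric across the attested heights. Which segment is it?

height            front     central   back    
high              i         —         ɯ       
high-mid          e         ɘ         ɤ       
low-mid           ɛ         ɜ         ʌ       
The high row has no central member, so the gap is the high central unrounded vowel /ɨ/.

/ɨ/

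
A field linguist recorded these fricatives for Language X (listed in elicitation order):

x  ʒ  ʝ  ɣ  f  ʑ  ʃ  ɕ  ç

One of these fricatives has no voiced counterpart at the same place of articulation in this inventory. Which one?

/f/

Postalveolar: /ʃ/ ~ /ʒ/
Alveolo-palatal: /ɕ/ ~ /ʑ/
Palatal: /ç/ ~ /ʝ/
Velar: /x/ ~ /ɣ/
Labiodental: only /f/ (voiceless); no voiced partner.
So /f/ is the unpaired segment.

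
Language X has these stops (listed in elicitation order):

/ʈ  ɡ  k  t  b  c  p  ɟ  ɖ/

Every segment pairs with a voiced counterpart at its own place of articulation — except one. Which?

/t/

Bilabial: /p/ ~ /b/
Retroflex: /ʈ/ ~ /ɖ/
Palatal: /c/ ~ /ɟ/
Velar: /k/ ~ /ɡ/
Alveolar: only /t/ (voiceless); no voiced partner.
So /t/ is the unpaired segment.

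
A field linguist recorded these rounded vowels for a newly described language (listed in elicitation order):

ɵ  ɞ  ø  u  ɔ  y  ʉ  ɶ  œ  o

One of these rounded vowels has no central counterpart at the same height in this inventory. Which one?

High: /y/ ~ /ʉ/ ~ /u/
High-mid: /ø/ ~ /ɵ/ ~ /o/
Low-mid: /œ/ ~ /ɞ/ ~ /ɔ/
Low: only /ɶ/ (front); no central partner.
So /ɶ/ is the unpaired segment.

/ɶ/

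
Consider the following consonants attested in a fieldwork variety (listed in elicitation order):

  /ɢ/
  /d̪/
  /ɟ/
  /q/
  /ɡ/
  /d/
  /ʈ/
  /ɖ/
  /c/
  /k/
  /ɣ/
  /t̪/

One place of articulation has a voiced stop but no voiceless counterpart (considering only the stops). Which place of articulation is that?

alveolar

dental: voiceless /t̪/, voiced /d̪/.
alveolar: voiceless —, voiced /d/.
retroflex: voiceless /ʈ/, voiced /ɖ/.
palatal: voiceless /c/, voiced /ɟ/.
velar: voiceless /k/, voiced /ɡ/.
uvular: voiceless /q/, voiced /ɢ/.
Every place of articulation has a voiceless member except alveolar, where /t/ would be expected.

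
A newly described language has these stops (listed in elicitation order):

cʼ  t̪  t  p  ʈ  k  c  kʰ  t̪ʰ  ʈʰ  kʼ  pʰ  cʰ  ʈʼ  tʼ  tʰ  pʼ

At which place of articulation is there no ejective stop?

place of articulation  plain     aspirated  ejective
bilabial          p         pʰ        pʼ      
dental            t̪        t̪ʰ       —       
alveolar          t         tʰ        tʼ      
retroflex         ʈ         ʈʰ        ʈʼ      
palatal           c         cʰ        cʼ      
velar             k         kʰ        kʼ      
Every place of articulation has an ejective member except dental, where /t̪ʼ/ would be expected.

dental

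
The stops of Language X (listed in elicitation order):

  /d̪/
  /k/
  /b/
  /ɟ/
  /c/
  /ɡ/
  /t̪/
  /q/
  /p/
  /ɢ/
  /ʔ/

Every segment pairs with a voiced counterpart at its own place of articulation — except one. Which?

/ʔ/

Bilabial: /p/ ~ /b/
Dental: /t̪/ ~ /d̪/
Palatal: /c/ ~ /ɟ/
Velar: /k/ ~ /ɡ/
Uvular: /q/ ~ /ɢ/
Glottal: only /ʔ/ (voiceless); no voiced partner.
So /ʔ/ is the unpaired segment.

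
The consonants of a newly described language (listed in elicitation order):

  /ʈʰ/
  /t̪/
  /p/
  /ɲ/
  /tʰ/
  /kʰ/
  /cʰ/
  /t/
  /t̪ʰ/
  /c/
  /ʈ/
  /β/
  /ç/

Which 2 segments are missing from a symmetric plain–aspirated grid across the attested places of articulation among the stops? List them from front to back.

bilabial: plain /p/, aspirated —.
dental: plain /t̪/, aspirated /t̪ʰ/.
alveolar: plain /t/, aspirated /tʰ/.
retroflex: plain /ʈ/, aspirated /ʈʰ/.
palatal: plain /c/, aspirated /cʰ/.
velar: plain —, aspirated /kʰ/.
Gaps, from front to back: bilabial lacks aspirated (/pʰ/); velar lacks plain (/k/).

/pʰ/, /k/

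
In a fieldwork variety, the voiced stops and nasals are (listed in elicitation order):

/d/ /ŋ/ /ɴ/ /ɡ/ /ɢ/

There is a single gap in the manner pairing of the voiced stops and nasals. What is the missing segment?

place of articulation  oral stop  nasal   
alveolar          d         —       
velar             ɡ         ŋ       
uvular            ɢ         ɴ       
The alveolar row has no nasal member, so the gap is the alveolar nasal /n/.

/n/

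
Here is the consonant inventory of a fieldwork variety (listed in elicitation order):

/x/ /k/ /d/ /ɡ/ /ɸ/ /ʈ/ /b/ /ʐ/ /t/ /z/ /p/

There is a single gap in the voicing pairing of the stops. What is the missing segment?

/ɖ/

Voiceless: /p/ (bilabial), /t/ (alveolar), /ʈ/ (retroflex), /k/ (velar).
Voiced: /b/ (bilabial), /d/ (alveolar), /ɡ/ (velar).
The retroflex row has no voiced member, so the gap is the voiced retroflex stop /ɖ/.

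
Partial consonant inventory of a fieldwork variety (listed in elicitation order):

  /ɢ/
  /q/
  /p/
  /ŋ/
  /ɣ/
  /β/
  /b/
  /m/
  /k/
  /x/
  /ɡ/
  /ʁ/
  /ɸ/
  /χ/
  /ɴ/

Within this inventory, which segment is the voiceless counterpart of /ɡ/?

/ɡ/ is a voiced velar stop.
The voiceless counterpart is a voiceless velar stop — in this inventory, /k/.

/k/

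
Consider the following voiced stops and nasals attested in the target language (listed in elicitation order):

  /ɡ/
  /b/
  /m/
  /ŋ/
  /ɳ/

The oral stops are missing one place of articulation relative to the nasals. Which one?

retroflex

bilabial: oral stop /b/, nasal /m/.
retroflex: oral stop —, nasal /ɳ/.
velar: oral stop /ɡ/, nasal /ŋ/.
Every place of articulation has an oral stop member except retroflex, where /ɖ/ would be expected.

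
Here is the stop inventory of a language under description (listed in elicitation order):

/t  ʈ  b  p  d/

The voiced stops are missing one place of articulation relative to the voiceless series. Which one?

retroflex

Voiceless: /p/ (bilabial), /t/ (alveolar), /ʈ/ (retroflex).
Voiced: /b/ (bilabial), /d/ (alveolar).
Every place of articulation has a voiced member except retroflex, where /ɖ/ would be expected.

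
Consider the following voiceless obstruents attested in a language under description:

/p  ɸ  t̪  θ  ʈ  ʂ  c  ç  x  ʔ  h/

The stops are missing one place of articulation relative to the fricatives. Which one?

bilabial: stop /p/, fricative /ɸ/.
dental: stop /t̪/, fricative /θ/.
retroflex: stop /ʈ/, fricative /ʂ/.
palatal: stop /c/, fricative /ç/.
velar: stop —, fricative /x/.
glottal: stop /ʔ/, fricative /h/.
Every place of articulation has a stop member except velar, where /k/ would be expected.

velar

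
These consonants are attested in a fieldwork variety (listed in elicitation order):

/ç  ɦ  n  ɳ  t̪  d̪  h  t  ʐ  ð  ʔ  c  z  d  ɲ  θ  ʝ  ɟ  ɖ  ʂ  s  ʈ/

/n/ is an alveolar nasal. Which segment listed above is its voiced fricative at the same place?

/z/

The voiced fricative at the same place is a voiced alveolar fricative — in this inventory, /z/.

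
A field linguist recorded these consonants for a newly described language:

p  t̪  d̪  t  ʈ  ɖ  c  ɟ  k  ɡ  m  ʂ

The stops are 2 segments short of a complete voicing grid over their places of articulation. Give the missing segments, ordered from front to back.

/b/, /d/

place of articulation  voiceless  voiced  
bilabial          p         —       
dental            t̪        d̪      
alveolar          t         —       
retroflex         ʈ         ɖ       
palatal           c         ɟ       
velar             k         ɡ       
Gaps, from front to back: bilabial lacks voiced (/b/); alveolar lacks voiced (/d/).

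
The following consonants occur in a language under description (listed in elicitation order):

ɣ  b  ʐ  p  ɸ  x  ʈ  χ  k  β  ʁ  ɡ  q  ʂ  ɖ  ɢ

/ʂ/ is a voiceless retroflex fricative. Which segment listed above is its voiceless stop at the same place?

The voiceless stop at the same place is a voiceless retroflex stop — in this inventory, /ʈ/.

/ʈ/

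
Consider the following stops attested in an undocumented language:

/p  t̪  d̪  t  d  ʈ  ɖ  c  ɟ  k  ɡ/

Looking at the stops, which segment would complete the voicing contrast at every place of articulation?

Voiceless: /p/ (bilabial), /t̪/ (dental), /t/ (alveolar), /ʈ/ (retroflex), /c/ (palatal), /k/ (velar).
Voiced: /d̪/ (dental), /d/ (alveolar), /ɖ/ (retroflex), /ɟ/ (palatal), /ɡ/ (velar).
The bilabial row has no voiced member, so the gap is the voiced bilabial stop /b/.

/b/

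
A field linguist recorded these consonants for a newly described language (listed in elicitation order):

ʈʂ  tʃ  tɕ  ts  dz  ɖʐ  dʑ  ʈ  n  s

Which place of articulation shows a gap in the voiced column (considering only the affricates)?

alveolar: voiceless /ts/, voiced /dz/.
postalveolar: voiceless /tʃ/, voiced —.
retroflex: voiceless /ʈʂ/, voiced /ɖʐ/.
alveolo-palatal: voiceless /tɕ/, voiced /dʑ/.
Every place of articulation has a voiced member except postalveolar, where /dʒ/ would be expected.

postalveolar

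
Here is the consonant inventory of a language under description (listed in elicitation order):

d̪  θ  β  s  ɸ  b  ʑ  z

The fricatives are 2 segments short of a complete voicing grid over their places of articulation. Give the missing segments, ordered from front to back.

Voiceless: /ɸ/ (bilabial), /θ/ (dental), /s/ (alveolar).
Voiced: /β/ (bilabial), /z/ (alveolar), /ʑ/ (alveolo-palatal).
Gaps, from front to back: dental lacks voiced (/ð/); alveolo-palatal lacks voiceless (/ɕ/).

/ð/, /ɕ/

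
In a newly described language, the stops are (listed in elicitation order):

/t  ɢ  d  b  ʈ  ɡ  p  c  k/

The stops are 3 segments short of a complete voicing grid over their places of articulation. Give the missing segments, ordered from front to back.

/ɖ/, /ɟ/, /q/

place of articulation  voiceless  voiced  
bilabial          p         b       
alveolar          t         d       
retroflex         ʈ         —       
palatal           c         —       
velar             k         ɡ       
uvular            —         ɢ       
Gaps, from front to back: retroflex lacks voiced (/ɖ/); palatal lacks voiced (/ɟ/); uvular lacks voiceless (/q/).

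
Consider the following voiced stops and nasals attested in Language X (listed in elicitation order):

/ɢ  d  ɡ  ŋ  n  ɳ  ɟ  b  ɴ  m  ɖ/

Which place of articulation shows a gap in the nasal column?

palatal

place of articulation  oral stop  nasal   
bilabial          b         m       
alveolar          d         n       
retroflex         ɖ         ɳ       
palatal           ɟ         —       
velar             ɡ         ŋ       
uvular            ɢ         ɴ       
Every place of articulation has a nasal member except palatal, where /ɲ/ would be expected.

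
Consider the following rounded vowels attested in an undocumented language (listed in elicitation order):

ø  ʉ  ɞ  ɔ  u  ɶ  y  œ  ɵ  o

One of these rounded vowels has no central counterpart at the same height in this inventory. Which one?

High: /y/ ~ /ʉ/ ~ /u/
High-mid: /ø/ ~ /ɵ/ ~ /o/
Low-mid: /œ/ ~ /ɞ/ ~ /ɔ/
Low: only /ɶ/ (front); no central partner.
So /ɶ/ is the unpaired segment.

/ɶ/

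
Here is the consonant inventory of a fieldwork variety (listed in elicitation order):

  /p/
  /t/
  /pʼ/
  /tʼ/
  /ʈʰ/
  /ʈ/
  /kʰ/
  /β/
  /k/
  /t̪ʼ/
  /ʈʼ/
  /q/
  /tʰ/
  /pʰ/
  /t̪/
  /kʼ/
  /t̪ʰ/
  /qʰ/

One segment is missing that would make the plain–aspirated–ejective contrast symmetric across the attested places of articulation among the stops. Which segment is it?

Plain: /p/ (bilabial), /t̪/ (dental), /t/ (alveolar), /ʈ/ (retroflex), /k/ (velar), /q/ (uvular).
Aspirated: /pʰ/ (bilabial), /t̪ʰ/ (dental), /tʰ/ (alveolar), /ʈʰ/ (retroflex), /kʰ/ (velar), /qʰ/ (uvular).
Ejective: /pʼ/ (bilabial), /t̪ʼ/ (dental), /tʼ/ (alveolar), /ʈʼ/ (retroflex), /kʼ/ (velar).
The uvular row has no ejective member, so the gap is the ejective uvular stop /qʼ/.

/qʼ/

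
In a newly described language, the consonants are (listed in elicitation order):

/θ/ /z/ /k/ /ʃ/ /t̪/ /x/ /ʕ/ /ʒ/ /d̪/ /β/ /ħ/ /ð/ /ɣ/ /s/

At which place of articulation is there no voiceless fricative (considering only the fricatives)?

bilabial: voiceless —, voiced /β/.
dental: voiceless /θ/, voiced /ð/.
alveolar: voiceless /s/, voiced /z/.
postalveolar: voiceless /ʃ/, voiced /ʒ/.
velar: voiceless /x/, voiced /ɣ/.
pharyngeal: voiceless /ħ/, voiced /ʕ/.
Every place of articulation has a voiceless member except bilabial, where /ɸ/ would be expected.

bilabial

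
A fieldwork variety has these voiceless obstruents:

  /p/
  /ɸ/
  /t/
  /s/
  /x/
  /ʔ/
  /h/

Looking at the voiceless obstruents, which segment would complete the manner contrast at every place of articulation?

Stop: /p/ (bilabial), /t/ (alveolar), /ʔ/ (glottal).
Fricative: /ɸ/ (bilabial), /s/ (alveolar), /x/ (velar), /h/ (glottal).
The velar row has no stop member, so the gap is the velar stop /k/.

/k/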